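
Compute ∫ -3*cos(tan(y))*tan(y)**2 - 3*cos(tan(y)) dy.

Let u = tan(y), so du = (tan(y)**2 + 1) dy.
Rewriting, the integral becomes -3·∫ cos(u) du = -3·sin(u).
Substituting back, u = tan(y).

-3*sin(tan(y)) + C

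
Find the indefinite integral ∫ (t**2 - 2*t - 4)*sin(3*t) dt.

Use integration by parts with u = t**2 - 2*t - 4, dv = sin(3*t) dt, so v = -cos(3*t)/3.
Apply parts 2 times (tabular method): alternate signs, differentiate u down to 0, integrate dv up.

-t**2*cos(3*t)/3 + 2*t*sin(3*t)/9 + 2*t*cos(3*t)/3 - 2*sin(3*t)/9 + 38*cos(3*t)/27 + C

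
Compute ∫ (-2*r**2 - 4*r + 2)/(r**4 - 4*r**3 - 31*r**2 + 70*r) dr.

log(r)/35 - 31*log(r - 7)/105 + log(r - 2)/5 + log(r + 5)/15 + C

Factor the denominator: r*(r - 7)*(r - 2)*(r + 5).
Partial-fraction decomposition: 1/(15*(r + 5)) + 1/(5*(r - 2)) - 31/(105*(r - 7)) + 1/(35*r).
Integrate each term: A/(r−a) contributes A·log|r−a|.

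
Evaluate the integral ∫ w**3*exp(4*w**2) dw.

Let u = w², du = 2w dw; rewrite as (1/2)∫ u^1·exp(4u) du.
Now integrate by parts 1 time.

(4*w**2 - 1)*exp(4*w**2)/32 + C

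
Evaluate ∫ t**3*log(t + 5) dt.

t**4*log(t + 5)/4 - t**4/16 + 5*t**3/12 - 25*t**2/8 + 125*t/4 - 625*log(t + 5)/4 + C

Use integration by parts with u = log(t + 5), dv = t**3 dt.
Then du = 1/(t + 5) dt and v = t**4/4.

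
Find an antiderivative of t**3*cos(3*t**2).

Let u = t², du = 2t dt; rewrite as (1/2)∫ u^1·cos(3u) du.
Now integrate by parts 1 time.

t**2*sin(3*t**2)/6 + cos(3*t**2)/18 + C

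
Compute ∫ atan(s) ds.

s*atan(s) - log(s**2 + 1)/2 + C

Use integration by parts with u = arctan(s), dv = ds.
Then du = 1/(s**2 + 1) ds.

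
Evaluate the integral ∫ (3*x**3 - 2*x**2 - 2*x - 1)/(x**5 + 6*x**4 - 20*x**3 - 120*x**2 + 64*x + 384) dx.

151*log(x - 4)/960 - 11*log(x - 2)/384 - 29*log(x + 2)/192 + 217*log(x + 4)/192 - 709*log(x + 6)/640 + C

Factor the denominator: (x - 4)*(x - 2)*(x + 2)*(x + 4)*(x + 6).
Partial-fraction decomposition: -709/(640*(x + 6)) + 217/(192*(x + 4)) - 29/(192*(x + 2)) - 11/(384*(x - 2)) + 151/(960*(x - 4)).
Integrate each term: A/(x−a) contributes A·log|x−a|.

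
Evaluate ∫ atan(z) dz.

z*atan(z) - log(z**2 + 1)/2 + C

Use integration by parts with u = arctan(z), dv = dz.
Then du = 1/(z**2 + 1) dz.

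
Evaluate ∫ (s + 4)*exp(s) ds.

Use integration by parts with u = s + 4, dv = exp(s) ds, so v = exp(s).
Apply parts 1 times (tabular method): alternate signs, differentiate u down to 0, integrate dv up.

(s + 3)*exp(s) + C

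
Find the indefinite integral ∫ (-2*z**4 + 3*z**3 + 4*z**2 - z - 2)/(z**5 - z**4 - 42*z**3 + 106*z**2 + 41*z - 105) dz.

-391*log(z - 5)/288 + 5*log(z - 3)/16 + log(z - 1)/64 + log(z + 1)/144 - 563*log(z + 7)/576 + C

Factor the denominator: (z - 5)*(z - 3)*(z - 1)*(z + 1)*(z + 7).
Partial-fraction decomposition: -563/(576*(z + 7)) + 1/(144*(z + 1)) + 1/(64*(z - 1)) + 5/(16*(z - 3)) - 391/(288*(z - 5)).
Integrate each term: A/(z−a) contributes A·log|z−a|.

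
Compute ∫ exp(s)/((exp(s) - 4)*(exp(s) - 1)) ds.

Let u = e^s, du = e^s ds.
The integral becomes ∫ du/((u-4)(u-1)); decompose into partial fractions.

log(exp(s) - 4)/3 - log(exp(s) - 1)/3 + C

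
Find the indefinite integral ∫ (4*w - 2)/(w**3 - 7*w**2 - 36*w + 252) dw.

2*log(w - 7) - 11*log(w - 6)/6 - log(w + 6)/6 + C

Factor the denominator: (w - 7)*(w - 6)*(w + 6).
Partial-fraction decomposition: -1/(6*(w + 6)) - 11/(6*(w - 6)) + 2/(w - 7).
Integrate each term: A/(w−a) contributes A·log|w−a|.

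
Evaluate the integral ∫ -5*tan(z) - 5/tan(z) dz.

-5*log(tan(z)) + C

Let u = tan(z), so du = (tan(z)**2 + 1) dz.
Rewriting, the integral becomes -5·∫ 1/u du = -5·log(u).
Substituting back, u = tan(z).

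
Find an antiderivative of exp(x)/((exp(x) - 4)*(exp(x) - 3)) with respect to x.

Let u = e^x, du = e^x dx.
The integral becomes ∫ du/((u-3)(u-4)); decompose into partial fractions.

log(exp(x) - 4) - log(exp(x) - 3) + C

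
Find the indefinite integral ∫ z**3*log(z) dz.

z**4*log(z)/4 - z**4/16 + C

Use integration by parts with u = log(z), dv = z**3 dz.
Then du = 1/z dz and v = z**4/4.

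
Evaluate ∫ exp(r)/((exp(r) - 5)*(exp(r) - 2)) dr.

Let u = e^r, du = e^r dr.
The integral becomes ∫ du/((u-2)(u-5)); decompose into partial fractions.

log(exp(r) - 5)/3 - log(exp(r) - 2)/3 + C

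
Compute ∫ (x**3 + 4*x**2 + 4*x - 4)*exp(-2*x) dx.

(-4*x**3 - 22*x**2 - 38*x - 3)*exp(-2*x)/8 + C

Use integration by parts with u = x**3 + 4*x**2 + 4*x - 4, dv = exp(-2*x) dx, so v = -exp(-2*x)/2.
Apply parts 3 times (tabular method): alternate signs, differentiate u down to 0, integrate dv up.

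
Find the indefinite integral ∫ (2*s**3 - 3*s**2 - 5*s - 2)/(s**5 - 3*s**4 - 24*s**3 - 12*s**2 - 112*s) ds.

log(s)/56 + 502*log(s - 7)/4081 - 79*log(s + 4)/440 + 41*log(s**2 + 4)/2120 + 223*atan(s/2)/1060 + C

Factor the denominator: s*(s - 7)*(s + 4)*(s**2 + 4).
Partial-fraction decomposition: (41*s + 446)/(1060*(s**2 + 4)) - 79/(440*(s + 4)) + 502/(4081*(s - 7)) + 1/(56*s).
Integrate each term; A/(s−a) gives A·log|s−a|; the (Bs+D)/(s²+p²) term gives a log and an atan.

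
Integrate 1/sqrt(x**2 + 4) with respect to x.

log(x + sqrt(x**2 + 4)) + C

Substitute x = 2·tan(θ), so dx = 2·sec(θ)^2 dθ and the radical becomes sqrt(x**2 + 4) = 2·sec(θ) by the Pythagorean identity.
Integrate the resulting trig expression in θ, then back-substitute tan(θ) = x/2, sec(θ) = sqrt(x**2 + 4)/2 (absorbing any constant into C).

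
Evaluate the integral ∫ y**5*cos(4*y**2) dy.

Let u = y², du = 2y dy; rewrite as (1/2)∫ u^2·cos(4u) du.
Now integrate by parts 2 times.

y**4*sin(4*y**2)/8 + y**2*cos(4*y**2)/16 - sin(4*y**2)/64 + C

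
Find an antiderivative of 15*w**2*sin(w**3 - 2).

Let u = w**3 - 2, so du = (3*w**2) dw.
Rewriting, the integral becomes 5·∫ sin(u) du = 5·-cos(u).
Substituting back, u = w**3 - 2.

-5*cos(w**3 - 2) + C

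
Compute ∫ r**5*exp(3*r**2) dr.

(9*r**4 - 6*r**2 + 2)*exp(3*r**2)/54 + C

Let u = r², du = 2r dr; rewrite as (1/2)∫ u^2·exp(3u) du.
Now integrate by parts 2 times.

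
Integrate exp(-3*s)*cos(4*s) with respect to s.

4*exp(-3*s)*sin(4*s)/25 - 3*exp(-3*s)*cos(4*s)/25 + C

Let I denote the integral. Integrate by parts with u = cos(4*s), dv = exp(-3*s) ds, so v = -exp(-3*s)/3: I = -exp(-3*s)*cos(4*s)/3 − (4/3)·∫ exp(-3*s)*sin(4*s) ds.
Apply parts again with u = sin(4*s), dv = exp(-3*s) ds: ∫ exp(-3*s)*sin(4*s) ds = -exp(-3*s)*sin(4*s)/3 + (4/3)·I. Substituting back brings back I: I = 4*exp(-3*s)*sin(4*s)/9 - exp(-3*s)*cos(4*s)/3 − (16/9)·I.
Solving for I: (1 + 16/9)·I equals the remaining terms, so I = (9/25)·(4*exp(-3*s)*sin(4*s)/9 - exp(-3*s)*cos(4*s)/3).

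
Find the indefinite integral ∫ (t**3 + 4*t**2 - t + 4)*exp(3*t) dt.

Use integration by parts with u = t**3 + 4*t**2 - t + 4, dv = exp(3*t) dt, so v = exp(3*t)/3.
Apply parts 3 times (tabular method): alternate signs, differentiate u down to 0, integrate dv up.

(t**3 + 3*t**2 - 3*t + 5)*exp(3*t)/3 + C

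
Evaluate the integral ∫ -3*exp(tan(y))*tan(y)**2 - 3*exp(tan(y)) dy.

Let u = tan(y), so du = (tan(y)**2 + 1) dy.
Rewriting, the integral becomes -3·∫ e^u du = -3·e^u.
Substituting back, u = tan(y).

-3*exp(tan(y)) + C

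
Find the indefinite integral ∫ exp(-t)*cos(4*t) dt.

Let I denote the integral. Integrate by parts with u = cos(4*t), dv = exp(-t) dt, so v = -exp(-t): I = -exp(-t)*cos(4*t) − 4·∫ exp(-t)*sin(4*t) dt.
Apply parts again with u = sin(4*t), dv = exp(-t) dt: ∫ exp(-t)*sin(4*t) dt = -exp(-t)*sin(4*t) + 4·I. Substituting back brings back I: I = 4*exp(-t)*sin(4*t) - exp(-t)*cos(4*t) − 16·I.
Solving for I: (1 + 16)·I equals the remaining terms, so I = (1/17)·(4*exp(-t)*sin(4*t) - exp(-t)*cos(4*t)).

4*exp(-t)*sin(4*t)/17 - exp(-t)*cos(4*t)/17 + C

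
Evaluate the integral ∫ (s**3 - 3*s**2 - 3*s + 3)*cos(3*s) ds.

s**3*sin(3*s)/3 - s**2*sin(3*s) + s**2*cos(3*s)/3 - 11*s*sin(3*s)/9 - 2*s*cos(3*s)/3 + 11*sin(3*s)/9 - 11*cos(3*s)/27 + C

Use integration by parts with u = s**3 - 3*s**2 - 3*s + 3, dv = cos(3*s) ds, so v = sin(3*s)/3.
Apply parts 3 times (tabular method): alternate signs, differentiate u down to 0, integrate dv up.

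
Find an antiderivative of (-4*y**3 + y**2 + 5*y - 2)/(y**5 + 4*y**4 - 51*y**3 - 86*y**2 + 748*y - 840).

-113*log(y - 5)/297 + 737*log(y - 2)/3888 - 217*log(y + 6)/176 + 346*log(y + 7)/243 - 5/(54*y - 108) + C

Factor the denominator: (y - 5)*(y - 2)**2*(y + 6)*(y + 7).
Partial-fraction decomposition: 346/(243*(y + 7)) - 217/(176*(y + 6)) + 737/(3888*(y - 2)) + 5/(54*(y - 2)**2) - 113/(297*(y - 5)).
Integrate each term; A/(y−a) gives A·log|y−a|; A/(y−a)² gives −A/(y−a).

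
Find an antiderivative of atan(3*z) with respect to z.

z*atan(3*z) - log(9*z**2 + 1)/6 + C

Use integration by parts with u = arctan(3*z), dv = dz.
Then du = 3/(9*z**2 + 1) dz.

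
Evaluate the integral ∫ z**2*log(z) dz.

Use integration by parts with u = log(z), dv = z**2 dz.
Then du = 1/z dz and v = z**3/3.

z**3*log(z)/3 - z**3/9 + C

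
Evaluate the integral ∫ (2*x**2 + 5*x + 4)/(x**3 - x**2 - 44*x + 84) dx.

53*log(x - 6)/26 - 11*log(x - 2)/18 + 67*log(x + 7)/117 + C

Factor the denominator: (x - 6)*(x - 2)*(x + 7).
Partial-fraction decomposition: 67/(117*(x + 7)) - 11/(18*(x - 2)) + 53/(26*(x - 6)).
Integrate each term: A/(x−a) contributes A·log|x−a|.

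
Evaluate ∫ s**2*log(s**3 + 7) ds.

s**3*log(s**3 + 7)/3 - s**3/3 + 7*log(s**3 + 7)/3 + C

Let u = s**3 + 7, so du = (3*s**2) ds.
The integral becomes (1/3)·∫ log(u) du; integrate by parts with u′=log(u), dv′=du.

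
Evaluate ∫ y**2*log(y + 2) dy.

Use integration by parts with u = log(y + 2), dv = y**2 dy.
Then du = 1/(y + 2) dy and v = y**3/3.

y**3*log(y + 2)/3 - y**3/9 + y**2/3 - 4*y/3 + 8*log(y + 2)/3 + C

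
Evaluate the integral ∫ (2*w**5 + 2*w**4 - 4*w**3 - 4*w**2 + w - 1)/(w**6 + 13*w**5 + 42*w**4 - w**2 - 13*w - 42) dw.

Factor the denominator: (w - 1)*(w + 1)*(w + 6)*(w + 7)*(w**2 + 1).
Partial-fraction decomposition: -(3*w + 4)/(50*(w**2 + 1)) + 6911/(600*(w + 7)) - 331/(35*(w + 6)) + 1/(60*(w + 1)) - 1/(56*(w - 1)).
Integrate each term; A/(w−a) gives A·log|w−a|; the (Bw+D)/(w²+p²) term gives a log and an atan.

-log(w - 1)/56 + log(w + 1)/60 - 331*log(w + 6)/35 + 6911*log(w + 7)/600 - 3*log(w**2 + 1)/100 - 2*atan(w)/25 + C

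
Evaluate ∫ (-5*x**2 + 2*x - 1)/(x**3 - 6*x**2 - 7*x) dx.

log(x)/7 - 29*log(x - 7)/7 - log(x + 1) + C

Factor the denominator: x*(x - 7)*(x + 1).
Partial-fraction decomposition: -1/(x + 1) - 29/(7*(x - 7)) + 1/(7*x).
Integrate each term: A/(x−a) contributes A·log|x−a|.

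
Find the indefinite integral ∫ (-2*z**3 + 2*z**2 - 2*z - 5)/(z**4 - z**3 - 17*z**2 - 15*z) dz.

Factor the denominator: z*(z - 5)*(z + 1)*(z + 3).
Partial-fraction decomposition: -73/(48*(z + 3)) + 1/(12*(z + 1)) - 43/(48*(z - 5)) + 1/(3*z).
Integrate each term: A/(z−a) contributes A·log|z−a|.

log(z)/3 - 43*log(z - 5)/48 + log(z + 1)/12 - 73*log(z + 3)/48 + C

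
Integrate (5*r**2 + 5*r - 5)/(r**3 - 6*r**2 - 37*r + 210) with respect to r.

275*log(r - 7)/26 - 145*log(r - 5)/22 + 145*log(r + 6)/143 + C

Factor the denominator: (r - 7)*(r - 5)*(r + 6).
Partial-fraction decomposition: 145/(143*(r + 6)) - 145/(22*(r - 5)) + 275/(26*(r - 7)).
Integrate each term: A/(r−a) contributes A·log|r−a|.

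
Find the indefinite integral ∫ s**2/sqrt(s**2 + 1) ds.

s*sqrt(s**2 + 1)/2 - log(s + sqrt(s**2 + 1))/2 + C

Substitute s = tan(θ), so ds = sec(θ)^2 dθ and the radical becomes sqrt(s**2 + 1) = sec(θ) by the Pythagorean identity.
Integrate the resulting trig expression in θ, then back-substitute tan(θ) = s, sec(θ) = sqrt(s**2 + 1) (absorbing any constant into C).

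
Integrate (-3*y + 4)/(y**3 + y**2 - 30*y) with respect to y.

-2*log(y)/15 - log(y - 5)/5 + log(y + 6)/3 + C

Factor the denominator: y*(y - 5)*(y + 6).
Partial-fraction decomposition: 1/(3*(y + 6)) - 1/(5*(y - 5)) - 2/(15*y).
Integrate each term: A/(y−a) contributes A·log|y−a|.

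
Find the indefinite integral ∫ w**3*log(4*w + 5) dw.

w**4*log(4*w + 5)/4 - w**4/16 + 5*w**3/48 - 25*w**2/128 + 125*w/256 - 625*log(4*w + 5)/1024 + C

Use integration by parts with u = log(4*w + 5), dv = w**3 dw.
Then du = 4/(4*w + 5) dw and v = w**4/4.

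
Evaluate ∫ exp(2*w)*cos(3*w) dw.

Let I denote the integral. Integrate by parts with u = cos(3*w), dv = exp(2*w) dw, so v = exp(2*w)/2: I = exp(2*w)*cos(3*w)/2 + (3/2)·∫ exp(2*w)*sin(3*w) dw.
Apply parts again with u = sin(3*w), dv = exp(2*w) dw: ∫ exp(2*w)*sin(3*w) dw = exp(2*w)*sin(3*w)/2 − (3/2)·I. Substituting back brings back I: I = 3*exp(2*w)*sin(3*w)/4 + exp(2*w)*cos(3*w)/2 − (9/4)·I.
Solving for I: (1 + 9/4)·I equals the remaining terms, so I = (4/13)·(3*exp(2*w)*sin(3*w)/4 + exp(2*w)*cos(3*w)/2).

3*exp(2*w)*sin(3*w)/13 + 2*exp(2*w)*cos(3*w)/13 + C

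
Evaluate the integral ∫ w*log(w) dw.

w**2*log(w)/2 - w**2/4 + C

Use integration by parts with u = log(w), dv = w dw.
Then du = 1/w dw and v = w**2/2.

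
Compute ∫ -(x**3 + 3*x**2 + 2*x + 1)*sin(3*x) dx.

x**3*cos(3*x)/3 - x**2*sin(3*x)/3 + x**2*cos(3*x) - 2*x*sin(3*x)/3 + 4*x*cos(3*x)/9 - 4*sin(3*x)/27 + cos(3*x)/9 + C

Use integration by parts with u = x**3 + 3*x**2 + 2*x + 1, dv = -sin(3*x) dx, so v = cos(3*x)/3.
Apply parts 3 times (tabular method): alternate signs, differentiate u down to 0, integrate dv up.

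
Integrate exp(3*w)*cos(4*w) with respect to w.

Let I denote the integral. Integrate by parts with u = cos(4*w), dv = exp(3*w) dw, so v = exp(3*w)/3: I = exp(3*w)*cos(4*w)/3 + (4/3)·∫ exp(3*w)*sin(4*w) dw.
Apply parts again with u = sin(4*w), dv = exp(3*w) dw: ∫ exp(3*w)*sin(4*w) dw = exp(3*w)*sin(4*w)/3 − (4/3)·I. Substituting back brings back I: I = 4*exp(3*w)*sin(4*w)/9 + exp(3*w)*cos(4*w)/3 − (16/9)·I.
Solving for I: (1 + 16/9)·I equals the remaining terms, so I = (9/25)·(4*exp(3*w)*sin(4*w)/9 + exp(3*w)*cos(4*w)/3).

4*exp(3*w)*sin(4*w)/25 + 3*exp(3*w)*cos(4*w)/25 + C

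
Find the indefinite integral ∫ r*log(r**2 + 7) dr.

Let u = r**2 + 7, so du = (2*r) dr.
The integral becomes (1/2)·∫ log(u) du; integrate by parts with u′=log(u), dv′=du.

r**2*log(r**2 + 7)/2 - r**2/2 + 7*log(r**2 + 7)/2 + C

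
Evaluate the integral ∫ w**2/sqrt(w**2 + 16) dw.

Substitute w = 4·tan(θ), so dw = 4·sec(θ)^2 dθ and the radical becomes sqrt(w**2 + 16) = 4·sec(θ) by the Pythagorean identity.
Integrate the resulting trig expression in θ, then back-substitute tan(θ) = w/4, sec(θ) = sqrt(w**2 + 16)/4 (absorbing any constant into C).

w*sqrt(w**2 + 16)/2 - 8*log(w + sqrt(w**2 + 16)) + C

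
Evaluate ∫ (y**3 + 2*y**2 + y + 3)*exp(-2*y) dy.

(-4*y**3 - 14*y**2 - 18*y - 21)*exp(-2*y)/8 + C

Use integration by parts with u = y**3 + 2*y**2 + y + 3, dv = exp(-2*y) dy, so v = -exp(-2*y)/2.
Apply parts 3 times (tabular method): alternate signs, differentiate u down to 0, integrate dv up.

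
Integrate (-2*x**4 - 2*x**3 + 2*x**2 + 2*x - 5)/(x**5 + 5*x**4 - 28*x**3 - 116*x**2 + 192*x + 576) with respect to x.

-121*log(x - 4)/96 + 197*log(x - 3)/315 - 17*log(x + 2)/240 + 365*log(x + 4)/224 - 421*log(x + 6)/144 + C

Factor the denominator: (x - 4)*(x - 3)*(x + 2)*(x + 4)*(x + 6).
Partial-fraction decomposition: -421/(144*(x + 6)) + 365/(224*(x + 4)) - 17/(240*(x + 2)) + 197/(315*(x - 3)) - 121/(96*(x - 4)).
Integrate each term: A/(x−a) contributes A·log|x−a|.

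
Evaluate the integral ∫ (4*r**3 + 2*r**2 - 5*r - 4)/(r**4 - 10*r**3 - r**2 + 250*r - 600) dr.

Factor the denominator: (r - 6)*(r - 5)*(r - 4)*(r + 5).
Partial-fraction decomposition: 13/(30*(r + 5)) + 44/(3*(r - 4)) - 521/(10*(r - 5)) + 41/(r - 6).
Integrate each term: A/(r−a) contributes A·log|r−a|.

41*log(r - 6) - 521*log(r - 5)/10 + 44*log(r - 4)/3 + 13*log(r + 5)/30 + C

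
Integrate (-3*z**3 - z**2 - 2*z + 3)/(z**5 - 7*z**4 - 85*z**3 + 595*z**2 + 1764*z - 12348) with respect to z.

Factor the denominator: (z - 7)**2*(z - 6)*(z + 6)*(z + 7).
Partial-fraction decomposition: 997/(2548*(z + 7)) - 209/(676*(z + 6)) - 231/(52*(z - 6)) + 144427/(33124*(z - 7)) - 1089/(182*(z - 7)**2).
Integrate each term; A/(z−a) gives A·log|z−a|; A/(z−a)² gives −A/(z−a).

144427*log(z - 7)/33124 - 231*log(z - 6)/52 - 209*log(z + 6)/676 + 997*log(z + 7)/2548 + 1089/(182*z - 1274) + C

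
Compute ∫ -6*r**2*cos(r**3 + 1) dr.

-2*sin(r**3 + 1) + C

Let u = r**3 + 1, so du = (3*r**2) dr.
Rewriting, the integral becomes -2·∫ cos(u) du = -2·sin(u).
Substituting back, u = r**3 + 1.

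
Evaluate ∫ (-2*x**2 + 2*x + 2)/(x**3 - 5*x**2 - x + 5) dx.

-19*log(x - 5)/12 - log(x - 1)/4 - log(x + 1)/6 + C

Factor the denominator: (x - 5)*(x - 1)*(x + 1).
Partial-fraction decomposition: -1/(6*(x + 1)) - 1/(4*(x - 1)) - 19/(12*(x - 5)).
Integrate each term: A/(x−a) contributes A·log|x−a|.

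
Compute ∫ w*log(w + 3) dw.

Use integration by parts with u = log(w + 3), dv = w dw.
Then du = 1/(w + 3) dw and v = w**2/2.

w**2*log(w + 3)/2 - w**2/4 + 3*w/2 - 9*log(w + 3)/2 + C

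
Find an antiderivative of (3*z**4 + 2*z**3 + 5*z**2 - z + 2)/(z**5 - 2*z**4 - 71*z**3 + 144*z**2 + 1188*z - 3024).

8129*log(z - 7)/2028 - 487*log(z - 4)/150 + 341*log(z - 3)/324 + 811631*log(z + 6)/684450 + 1822/(585*z + 3510) + C

Factor the denominator: (z - 7)*(z - 4)*(z - 3)*(z + 6)**2.
Partial-fraction decomposition: 811631/(684450*(z + 6)) - 1822/(585*(z + 6)**2) + 341/(324*(z - 3)) - 487/(150*(z - 4)) + 8129/(2028*(z - 7)).
Integrate each term; A/(z−a) gives A·log|z−a|; A/(z−a)² gives −A/(z−a).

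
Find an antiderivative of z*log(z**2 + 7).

Let u = z**2 + 7, so du = (2*z) dz.
The integral becomes (1/2)·∫ log(u) du; integrate by parts with u′=log(u), dv′=du.

z**2*log(z**2 + 7)/2 - z**2/2 + 7*log(z**2 + 7)/2 + C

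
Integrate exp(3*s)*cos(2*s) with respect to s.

Let I denote the integral. Integrate by parts with u = cos(2*s), dv = exp(3*s) ds, so v = exp(3*s)/3: I = exp(3*s)*cos(2*s)/3 + (2/3)·∫ exp(3*s)*sin(2*s) ds.
Apply parts again with u = sin(2*s), dv = exp(3*s) ds: ∫ exp(3*s)*sin(2*s) ds = exp(3*s)*sin(2*s)/3 − (2/3)·I. Substituting back brings back I: I = 2*exp(3*s)*sin(2*s)/9 + exp(3*s)*cos(2*s)/3 − (4/9)·I.
Solving for I: (1 + 4/9)·I equals the remaining terms, so I = (9/13)·(2*exp(3*s)*sin(2*s)/9 + exp(3*s)*cos(2*s)/3).

2*exp(3*s)*sin(2*s)/13 + 3*exp(3*s)*cos(2*s)/13 + C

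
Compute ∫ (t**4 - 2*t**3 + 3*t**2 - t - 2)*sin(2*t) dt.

-t**4*cos(2*t)/2 + t**3*sin(2*t) + t**3*cos(2*t) - 3*t**2*sin(2*t)/2 - t*cos(2*t) + sin(2*t)/2 + cos(2*t) + C

Use integration by parts with u = t**4 - 2*t**3 + 3*t**2 - t - 2, dv = sin(2*t) dt, so v = -cos(2*t)/2.
Apply parts 4 times (tabular method): alternate signs, differentiate u down to 0, integrate dv up.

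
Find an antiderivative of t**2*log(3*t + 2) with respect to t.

Use integration by parts with u = log(3*t + 2), dv = t**2 dt.
Then du = 3/(3*t + 2) dt and v = t**3/3.

t**3*log(3*t + 2)/3 - t**3/9 + t**2/9 - 4*t/27 + 8*log(3*t + 2)/81 + C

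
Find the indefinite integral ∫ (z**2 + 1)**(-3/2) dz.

Substitute z = tan(θ), so dz = sec(θ)^2 dθ and the radical becomes sqrt(z**2 + 1) = sec(θ) by the Pythagorean identity.
Integrate the resulting trig expression in θ, then back-substitute tan(θ) = z, sec(θ) = sqrt(z**2 + 1) (absorbing any constant into C).

z/sqrt(z**2 + 1) + C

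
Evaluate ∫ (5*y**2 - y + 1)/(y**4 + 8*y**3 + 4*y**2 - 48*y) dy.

-log(y)/48 + 19*log(y - 2)/96 + 85*log(y + 4)/48 - 187*log(y + 6)/96 + C

Factor the denominator: y*(y - 2)*(y + 4)*(y + 6).
Partial-fraction decomposition: -187/(96*(y + 6)) + 85/(48*(y + 4)) + 19/(96*(y - 2)) - 1/(48*y).
Integrate each term: A/(y−a) contributes A·log|y−a|.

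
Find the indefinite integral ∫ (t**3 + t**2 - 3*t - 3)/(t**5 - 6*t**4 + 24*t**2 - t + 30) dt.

33*log(t - 5)/91 - 6*log(t - 3)/25 - log(t + 2)/175 - 19*log(t**2 + 1)/325 - 34*atan(t)/325 + C

Factor the denominator: (t - 5)*(t - 3)*(t + 2)*(t**2 + 1).
Partial-fraction decomposition: -2*(19*t + 17)/(325*(t**2 + 1)) - 1/(175*(t + 2)) - 6/(25*(t - 3)) + 33/(91*(t - 5)).
Integrate each term; A/(t−a) gives A·log|t−a|; the (Bt+D)/(t²+p²) term gives a log and an atan.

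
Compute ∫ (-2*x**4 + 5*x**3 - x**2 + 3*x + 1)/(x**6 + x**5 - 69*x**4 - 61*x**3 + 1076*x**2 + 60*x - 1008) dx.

-173*log(x - 7)/1352 + 13*log(x - 4)/300 + log(x - 1)/294 + log(x + 1)/200 + 63121*log(x + 6)/828100 + 149/(182*x + 1092) + C

Factor the denominator: (x - 7)*(x - 4)*(x - 1)*(x + 1)*(x + 6)**2.
Partial-fraction decomposition: 63121/(828100*(x + 6)) - 149/(182*(x + 6)**2) + 1/(200*(x + 1)) + 1/(294*(x - 1)) + 13/(300*(x - 4)) - 173/(1352*(x - 7)).
Integrate each term; A/(x−a) gives A·log|x−a|; A/(x−a)² gives −A/(x−a).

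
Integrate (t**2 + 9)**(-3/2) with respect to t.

Substitute t = 3·tan(θ), so dt = 3·sec(θ)^2 dθ and the radical becomes sqrt(t**2 + 9) = 3·sec(θ) by the Pythagorean identity.
Integrate the resulting trig expression in θ, then back-substitute tan(θ) = t/3, sec(θ) = sqrt(t**2 + 9)/3 (absorbing any constant into C).

t/(9*sqrt(t**2 + 9)) + C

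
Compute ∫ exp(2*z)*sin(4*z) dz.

Let I denote the integral. Integrate by parts with u = sin(4*z), dv = exp(2*z) dz, so v = exp(2*z)/2: I = exp(2*z)*sin(4*z)/2 − 2·∫ exp(2*z)*cos(4*z) dz.
Apply parts again with u = cos(4*z), dv = exp(2*z) dz: ∫ exp(2*z)*cos(4*z) dz = exp(2*z)*cos(4*z)/2 + 2·I. Substituting back brings back I: I = exp(2*z)*sin(4*z)/2 - exp(2*z)*cos(4*z) − 4·I.
Solving for I: (1 + 4)·I equals the remaining terms, so I = (1/5)·(exp(2*z)*sin(4*z)/2 - exp(2*z)*cos(4*z)).

exp(2*z)*sin(4*z)/10 - exp(2*z)*cos(4*z)/5 + C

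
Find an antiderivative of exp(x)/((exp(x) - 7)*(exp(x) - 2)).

Let u = e^x, du = e^x dx.
The integral becomes ∫ du/((u-7)(u-2)); decompose into partial fractions.

log(exp(x) - 7)/5 - log(exp(x) - 2)/5 + C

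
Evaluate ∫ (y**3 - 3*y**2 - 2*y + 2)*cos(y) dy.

y**3*sin(y) - 3*y**2*sin(y) + 3*y**2*cos(y) - 8*y*sin(y) - 6*y*cos(y) + 8*sin(y) - 8*cos(y) + C

Use integration by parts with u = y**3 - 3*y**2 - 2*y + 2, dv = cos(y) dy, so v = sin(y).
Apply parts 3 times (tabular method): alternate signs, differentiate u down to 0, integrate dv up.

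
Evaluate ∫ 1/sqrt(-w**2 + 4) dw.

Substitute w = 2·sin(θ), so dw = 2·cos(θ) dθ and the radical becomes sqrt(-w**2 + 4) = 2·cos(θ) by the Pythagorean identity.
Integrate the resulting trig expression in θ, then back-substitute θ = asin(w/2), sin(θ) = w/2, cos(θ) = sqrt(-w**2 + 4)/2 (absorbing any constant into C).

asin(w/2) + C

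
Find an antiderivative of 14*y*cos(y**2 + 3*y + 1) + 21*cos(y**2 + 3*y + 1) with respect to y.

7*sin(y**2 + 3*y + 1) + C

Let u = y**2 + 3*y + 1, so du = (2*y + 3) dy.
Rewriting, the integral becomes 7·∫ cos(u) du = 7·sin(u).
Substituting back, u = y**2 + 3*y + 1.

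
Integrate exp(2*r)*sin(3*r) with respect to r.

Let I denote the integral. Integrate by parts with u = sin(3*r), dv = exp(2*r) dr, so v = exp(2*r)/2: I = exp(2*r)*sin(3*r)/2 − (3/2)·∫ exp(2*r)*cos(3*r) dr.
Apply parts again with u = cos(3*r), dv = exp(2*r) dr: ∫ exp(2*r)*cos(3*r) dr = exp(2*r)*cos(3*r)/2 + (3/2)·I. Substituting back brings back I: I = exp(2*r)*sin(3*r)/2 - 3*exp(2*r)*cos(3*r)/4 − (9/4)·I.
Solving for I: (1 + 9/4)·I equals the remaining terms, so I = (4/13)·(exp(2*r)*sin(3*r)/2 - 3*exp(2*r)*cos(3*r)/4).

2*exp(2*r)*sin(3*r)/13 - 3*exp(2*r)*cos(3*r)/13 + C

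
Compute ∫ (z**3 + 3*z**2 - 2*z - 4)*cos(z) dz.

z**3*sin(z) + 3*z**2*sin(z) + 3*z**2*cos(z) - 8*z*sin(z) + 6*z*cos(z) - 10*sin(z) - 8*cos(z) + C

Use integration by parts with u = z**3 + 3*z**2 - 2*z - 4, dv = cos(z) dz, so v = sin(z).
Apply parts 3 times (tabular method): alternate signs, differentiate u down to 0, integrate dv up.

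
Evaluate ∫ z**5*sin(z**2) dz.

-z**4*cos(z**2)/2 + z**2*sin(z**2) + cos(z**2) + C

Let u = z², du = 2z dz; rewrite as (1/2)∫ u^2·sin(1u) du.
Now integrate by parts 2 times.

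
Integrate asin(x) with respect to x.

x*asin(x) + sqrt(-x**2 + 1) + C

Use integration by parts with u = arcsin(x), dv = dx.
Then du = 1/sqrt(-x**2 + 1) dx.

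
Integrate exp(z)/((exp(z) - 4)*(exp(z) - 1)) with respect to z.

log(exp(z) - 4)/3 - log(exp(z) - 1)/3 + C

Let u = e^z, du = e^z dz.
The integral becomes ∫ du/((u-4)(u-1)); decompose into partial fractions.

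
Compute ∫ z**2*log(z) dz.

Use integration by parts with u = log(z), dv = z**2 dz.
Then du = 1/z dz and v = z**3/3.

z**3*log(z)/3 - z**3/9 + C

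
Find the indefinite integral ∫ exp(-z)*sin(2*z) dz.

-exp(-z)*sin(2*z)/5 - 2*exp(-z)*cos(2*z)/5 + C

Let I denote the integral. Integrate by parts with u = sin(2*z), dv = exp(-z) dz, so v = -exp(-z): I = -exp(-z)*sin(2*z) + 2·∫ exp(-z)*cos(2*z) dz.
Apply parts again with u = cos(2*z), dv = exp(-z) dz: ∫ exp(-z)*cos(2*z) dz = -exp(-z)*cos(2*z) − 2·I. Substituting back brings back I: I = -exp(-z)*sin(2*z) - 2*exp(-z)*cos(2*z) − 4·I.
Solving for I: (1 + 4)·I equals the remaining terms, so I = (1/5)·(-exp(-z)*sin(2*z) - 2*exp(-z)*cos(2*z)).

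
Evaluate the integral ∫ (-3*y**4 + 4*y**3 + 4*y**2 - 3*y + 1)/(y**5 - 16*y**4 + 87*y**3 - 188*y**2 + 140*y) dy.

log(y)/140 - 1131*log(y - 7)/70 + 1289*log(y - 5)/90 - 211*log(y - 2)/180 + 1/(6*y - 12) + C

Factor the denominator: y*(y - 7)*(y - 5)*(y - 2)**2.
Partial-fraction decomposition: -211/(180*(y - 2)) - 1/(6*(y - 2)**2) + 1289/(90*(y - 5)) - 1131/(70*(y - 7)) + 1/(140*y).
Integrate each term; A/(y−a) gives A·log|y−a|; A/(y−a)² gives −A/(y−a).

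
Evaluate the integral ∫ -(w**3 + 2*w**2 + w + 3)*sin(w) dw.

w**3*cos(w) - 3*w**2*sin(w) + 2*w**2*cos(w) - 4*w*sin(w) - 5*w*cos(w) + 5*sin(w) - cos(w) + C

Use integration by parts with u = w**3 + 2*w**2 + w + 3, dv = -sin(w) dw, so v = cos(w).
Apply parts 3 times (tabular method): alternate signs, differentiate u down to 0, integrate dv up.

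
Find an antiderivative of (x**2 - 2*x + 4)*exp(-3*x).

Use integration by parts with u = x**2 - 2*x + 4, dv = exp(-3*x) dx, so v = -exp(-3*x)/3.
Apply parts 2 times (tabular method): alternate signs, differentiate u down to 0, integrate dv up.

(-9*x**2 + 12*x - 32)*exp(-3*x)/27 + C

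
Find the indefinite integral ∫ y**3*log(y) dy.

y**4*log(y)/4 - y**4/16 + C

Use integration by parts with u = log(y), dv = y**3 dy.
Then du = 1/y dy and v = y**4/4.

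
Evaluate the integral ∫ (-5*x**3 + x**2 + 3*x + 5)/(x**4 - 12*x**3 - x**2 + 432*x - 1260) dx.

-820*log(x - 7)/13 + 1021*log(x - 6)/12 - 290*log(x - 5)/11 - 1103*log(x + 6)/1716 + C

Factor the denominator: (x - 7)*(x - 6)*(x - 5)*(x + 6).
Partial-fraction decomposition: -1103/(1716*(x + 6)) - 290/(11*(x - 5)) + 1021/(12*(x - 6)) - 820/(13*(x - 7)).
Integrate each term: A/(x−a) contributes A·log|x−a|.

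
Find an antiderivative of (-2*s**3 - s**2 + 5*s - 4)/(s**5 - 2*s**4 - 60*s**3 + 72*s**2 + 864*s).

-log(s)/216 - 683*log(s - 6)/7200 - 11*log(s + 4)/100 + 181*log(s + 6)/864 + 221/(360*s - 2160) + C

Factor the denominator: s*(s - 6)**2*(s + 4)*(s + 6).
Partial-fraction decomposition: 181/(864*(s + 6)) - 11/(100*(s + 4)) - 683/(7200*(s - 6)) - 221/(360*(s - 6)**2) - 1/(216*s).
Integrate each term; A/(s−a) gives A·log|s−a|; A/(s−a)² gives −A/(s−a).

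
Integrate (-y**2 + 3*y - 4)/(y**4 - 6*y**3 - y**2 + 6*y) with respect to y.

Factor the denominator: y*(y - 6)*(y - 1)*(y + 1).
Partial-fraction decomposition: 4/(7*(y + 1)) + 1/(5*(y - 1)) - 11/(105*(y - 6)) - 2/(3*y).
Integrate each term: A/(y−a) contributes A·log|y−a|.

-2*log(y)/3 - 11*log(y - 6)/105 + log(y - 1)/5 + 4*log(y + 1)/7 + C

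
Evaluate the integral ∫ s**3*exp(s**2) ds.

(s**2 - 1)*exp(s**2)/2 + C

Let u = s², du = 2s ds; rewrite as (1/2)∫ u^1·exp(1u) du.
Now integrate by parts 1 time.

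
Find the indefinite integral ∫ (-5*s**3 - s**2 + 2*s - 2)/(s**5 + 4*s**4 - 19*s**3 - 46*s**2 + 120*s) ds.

Factor the denominator: s*(s - 3)*(s - 2)*(s + 4)*(s + 5).
Partial-fraction decomposition: 21/(10*(s + 5)) - 7/(4*(s + 4)) + 1/(2*(s - 2)) - 5/(6*(s - 3)) - 1/(60*s).
Integrate each term: A/(s−a) contributes A·log|s−a|.

-log(s)/60 - 5*log(s - 3)/6 + log(s - 2)/2 - 7*log(s + 4)/4 + 21*log(s + 5)/10 + C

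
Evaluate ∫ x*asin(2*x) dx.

x**2*asin(2*x)/2 + x*sqrt(-4*x**2 + 1)/8 - asin(2*x)/16 + C

Use integration by parts with u = arcsin(2*x), dv = x dx.
Then du = 2/sqrt(-4*x**2 + 1) dx.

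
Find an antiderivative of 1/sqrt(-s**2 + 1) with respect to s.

asin(s) + C

Substitute s = sin(θ), so ds = cos(θ) dθ and the radical becomes sqrt(-s**2 + 1) = cos(θ) by the Pythagorean identity.
Integrate the resulting trig expression in θ, then back-substitute θ = asin(s), sin(θ) = s, cos(θ) = sqrt(-s**2 + 1) (absorbing any constant into C).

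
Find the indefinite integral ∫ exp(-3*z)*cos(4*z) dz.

4*exp(-3*z)*sin(4*z)/25 - 3*exp(-3*z)*cos(4*z)/25 + C

Let I denote the integral. Integrate by parts with u = cos(4*z), dv = exp(-3*z) dz, so v = -exp(-3*z)/3: I = -exp(-3*z)*cos(4*z)/3 − (4/3)·∫ exp(-3*z)*sin(4*z) dz.
Apply parts again with u = sin(4*z), dv = exp(-3*z) dz: ∫ exp(-3*z)*sin(4*z) dz = -exp(-3*z)*sin(4*z)/3 + (4/3)·I. Substituting back brings back I: I = 4*exp(-3*z)*sin(4*z)/9 - exp(-3*z)*cos(4*z)/3 − (16/9)·I.
Solving for I: (1 + 16/9)·I equals the remaining terms, so I = (9/25)·(4*exp(-3*z)*sin(4*z)/9 - exp(-3*z)*cos(4*z)/3).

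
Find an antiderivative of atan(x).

Use integration by parts with u = arctan(x), dv = dx.
Then du = 1/(x**2 + 1) dx.

x*atan(x) - log(x**2 + 1)/2 + C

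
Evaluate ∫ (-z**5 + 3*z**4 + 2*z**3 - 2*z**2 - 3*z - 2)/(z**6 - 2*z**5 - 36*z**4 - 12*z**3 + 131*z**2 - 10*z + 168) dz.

-9039*log(z - 7)/27500 - 8*log(z - 2)/375 + 421*log(z + 3)/500 - 821*log(z + 4)/561 - 303*log(z**2 + 1)/21250 + 333*atan(z)/21250 + C

Factor the denominator: (z - 7)*(z - 2)*(z + 3)*(z + 4)*(z**2 + 1).
Partial-fraction decomposition: -3*(202*z - 111)/(21250*(z**2 + 1)) - 821/(561*(z + 4)) + 421/(500*(z + 3)) - 8/(375*(z - 2)) - 9039/(27500*(z - 7)).
Integrate each term; A/(z−a) gives A·log|z−a|; the (Bz+D)/(z²+p²) term gives a log and an atan.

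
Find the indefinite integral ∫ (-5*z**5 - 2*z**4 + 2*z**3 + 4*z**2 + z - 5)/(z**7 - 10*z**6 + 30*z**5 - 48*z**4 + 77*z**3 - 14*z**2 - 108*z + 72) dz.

-8179*log(z - 6)/4200 + 1289*log(z - 3)/624 - 17*log(z - 1)/100 - log(z + 1)/560 + 139*log(z**2 + 4)/5200 + 917*atan(z/2)/2600 + 1/(20*z - 20) + C

Factor the denominator: (z - 6)*(z - 3)*(z - 1)**2*(z + 1)*(z**2 + 4).
Partial-fraction decomposition: (139*z + 1834)/(2600*(z**2 + 4)) - 1/(560*(z + 1)) - 17/(100*(z - 1)) - 1/(20*(z - 1)**2) + 1289/(624*(z - 3)) - 8179/(4200*(z - 6)).
Integrate each term; A/(z−a) gives A·log|z−a|; the (Bz+D)/(z²+p²) term gives a log and an atan.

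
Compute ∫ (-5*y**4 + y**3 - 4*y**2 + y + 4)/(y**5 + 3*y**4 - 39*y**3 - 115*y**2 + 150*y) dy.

2*log(y)/75 - 3199*log(y - 6)/1815 + log(y - 1)/60 - 119093*log(y + 5)/36300 - 1117/(110*y + 550) + C

Factor the denominator: y*(y - 6)*(y - 1)*(y + 5)**2.
Partial-fraction decomposition: -119093/(36300*(y + 5)) + 1117/(110*(y + 5)**2) + 1/(60*(y - 1)) - 3199/(1815*(y - 6)) + 2/(75*y).
Integrate each term; A/(y−a) gives A·log|y−a|; A/(y−a)² gives −A/(y−a).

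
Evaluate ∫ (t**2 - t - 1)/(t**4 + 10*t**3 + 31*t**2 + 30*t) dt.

-log(t)/30 - 5*log(t + 2)/6 + 11*log(t + 3)/6 - 29*log(t + 5)/30 + C

Factor the denominator: t*(t + 2)*(t + 3)*(t + 5).
Partial-fraction decomposition: -29/(30*(t + 5)) + 11/(6*(t + 3)) - 5/(6*(t + 2)) - 1/(30*t).
Integrate each term: A/(t−a) contributes A·log|t−a|.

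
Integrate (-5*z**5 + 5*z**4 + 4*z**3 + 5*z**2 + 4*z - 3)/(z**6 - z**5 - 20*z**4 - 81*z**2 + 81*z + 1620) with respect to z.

-5929*log(z - 5)/2448 + 3*log(z - 3)/7 + 257*log(z + 3)/144 - 1241*log(z + 4)/315 - 1303*log(z**2 + 9)/3060 + 107*atan(z/3)/765 + C

Factor the denominator: (z - 5)*(z - 3)*(z + 3)*(z + 4)*(z**2 + 9).
Partial-fraction decomposition: -(1303*z - 642)/(1530*(z**2 + 9)) - 1241/(315*(z + 4)) + 257/(144*(z + 3)) + 3/(7*(z - 3)) - 5929/(2448*(z - 5)).
Integrate each term; A/(z−a) gives A·log|z−a|; the (Bz+D)/(z²+p²) term gives a log and an atan.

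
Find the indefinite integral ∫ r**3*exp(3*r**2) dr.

Let u = r², du = 2r dr; rewrite as (1/2)∫ u^1·exp(3u) du.
Now integrate by parts 1 time.

(3*r**2 - 1)*exp(3*r**2)/18 + C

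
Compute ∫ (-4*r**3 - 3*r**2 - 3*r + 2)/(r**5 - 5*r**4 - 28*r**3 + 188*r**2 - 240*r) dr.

Factor the denominator: r*(r - 5)*(r - 4)*(r - 2)*(r + 6).
Partial-fraction decomposition: 97/(660*(r + 6)) - 1/(2*(r - 2)) + 157/(40*(r - 4)) - 196/(55*(r - 5)) - 1/(120*r).
Integrate each term: A/(r−a) contributes A·log|r−a|.

-log(r)/120 - 196*log(r - 5)/55 + 157*log(r - 4)/40 - log(r - 2)/2 + 97*log(r + 6)/660 + C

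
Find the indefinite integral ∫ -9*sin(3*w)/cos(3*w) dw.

Let u = cos(3*w), so du = (-3*sin(3*w)) dw.
Rewriting, the integral becomes 3·∫ 1/u du = 3·log(u).
Substituting back, u = cos(3*w).

3*log(cos(3*w)) + C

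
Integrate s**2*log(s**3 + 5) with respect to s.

Let u = s**3 + 5, so du = (3*s**2) ds.
The integral becomes (1/3)·∫ log(u) du; integrate by parts with u′=log(u), dv′=du.

s**3*log(s**3 + 5)/3 - s**3/3 + 5*log(s**3 + 5)/3 + C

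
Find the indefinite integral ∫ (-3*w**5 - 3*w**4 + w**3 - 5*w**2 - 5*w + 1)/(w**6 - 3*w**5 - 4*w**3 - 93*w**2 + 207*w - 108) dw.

Factor the denominator: (w - 4)*(w - 1)**2*(w + 3)*(w**2 + 9).
Partial-fraction decomposition: -(287*w + 1452)/(450*(w**2 + 9)) - 215/(1008*(w + 3)) + 1121/(3600*(w - 1)) + 7/(60*(w - 1)**2) - 155/(63*(w - 4)).
Integrate each term; A/(w−a) gives A·log|w−a|; the (Bw+D)/(w²+p²) term gives a log and an atan.

-155*log(w - 4)/63 + 1121*log(w - 1)/3600 - 215*log(w + 3)/1008 - 287*log(w**2 + 9)/900 - 242*atan(w/3)/225 - 7/(60*w - 60) + C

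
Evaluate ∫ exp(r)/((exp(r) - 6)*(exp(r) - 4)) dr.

log(exp(r) - 6)/2 - log(exp(r) - 4)/2 + C

Let u = e^r, du = e^r dr.
The integral becomes ∫ du/((u-4)(u-6)); decompose into partial fractions.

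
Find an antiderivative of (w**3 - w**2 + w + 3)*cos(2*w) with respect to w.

w**3*sin(2*w)/2 - w**2*sin(2*w)/2 + 3*w**2*cos(2*w)/4 - w*sin(2*w)/4 - w*cos(2*w)/2 + 7*sin(2*w)/4 - cos(2*w)/8 + C

Use integration by parts with u = w**3 - w**2 + w + 3, dv = cos(2*w) dw, so v = sin(2*w)/2.
Apply parts 3 times (tabular method): alternate signs, differentiate u down to 0, integrate dv up.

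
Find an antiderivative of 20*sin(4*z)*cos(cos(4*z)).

-5*sin(cos(4*z)) + C

Let u = cos(4*z), so du = (-4*sin(4*z)) dz.
Rewriting, the integral becomes -5·∫ cos(u) du = -5·sin(u).
Substituting back, u = cos(4*z).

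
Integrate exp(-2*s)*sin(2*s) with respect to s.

-exp(-2*s)*sin(2*s)/4 - exp(-2*s)*cos(2*s)/4 + C

Let I denote the integral. Integrate by parts with u = sin(2*s), dv = exp(-2*s) ds, so v = -exp(-2*s)/2: I = -exp(-2*s)*sin(2*s)/2 + ∫ exp(-2*s)*cos(2*s) ds.
Apply parts again with u = cos(2*s), dv = exp(-2*s) ds: ∫ exp(-2*s)*cos(2*s) ds = -exp(-2*s)*cos(2*s)/2 − I. Substituting back brings back I: I = -exp(-2*s)*sin(2*s)/2 - exp(-2*s)*cos(2*s)/2 − I.
Solving for I: (1 + 1)·I equals the remaining terms, so I = (1/2)·(-exp(-2*s)*sin(2*s)/2 - exp(-2*s)*cos(2*s)/2).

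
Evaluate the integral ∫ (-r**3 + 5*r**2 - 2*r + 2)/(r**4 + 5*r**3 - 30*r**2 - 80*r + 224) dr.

Factor the denominator: (r - 4)*(r - 2)*(r + 4)*(r + 7).
Partial-fraction decomposition: -604/(297*(r + 7)) + 77/(72*(r + 4)) - 5/(54*(r - 2)) + 5/(88*(r - 4)).
Integrate each term: A/(r−a) contributes A·log|r−a|.

5*log(r - 4)/88 - 5*log(r - 2)/54 + 77*log(r + 4)/72 - 604*log(r + 7)/297 + C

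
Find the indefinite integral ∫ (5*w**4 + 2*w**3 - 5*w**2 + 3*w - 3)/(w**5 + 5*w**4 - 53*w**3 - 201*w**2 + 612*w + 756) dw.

173*log(w - 6)/84 - 7*log(w - 3)/18 - log(w + 1)/105 - 1949*log(w + 6)/180 + 85*log(w + 7)/6 + C

Factor the denominator: (w - 6)*(w - 3)*(w + 1)*(w + 6)*(w + 7).
Partial-fraction decomposition: 85/(6*(w + 7)) - 1949/(180*(w + 6)) - 1/(105*(w + 1)) - 7/(18*(w - 3)) + 173/(84*(w - 6)).
Integrate each term: A/(w−a) contributes A·log|w−a|.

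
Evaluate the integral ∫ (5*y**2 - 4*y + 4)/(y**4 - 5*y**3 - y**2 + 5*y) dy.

4*log(y)/5 + 109*log(y - 5)/120 - 5*log(y - 1)/8 - 13*log(y + 1)/12 + C

Factor the denominator: y*(y - 5)*(y - 1)*(y + 1).
Partial-fraction decomposition: -13/(12*(y + 1)) - 5/(8*(y - 1)) + 109/(120*(y - 5)) + 4/(5*y).
Integrate each term: A/(y−a) contributes A·log|y−a|.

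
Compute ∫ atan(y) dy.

y*atan(y) - log(y**2 + 1)/2 + C

Use integration by parts with u = arctan(y), dv = dy.
Then du = 1/(y**2 + 1) dy.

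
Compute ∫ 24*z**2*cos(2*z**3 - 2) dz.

Let u = 2*z**3 - 2, so du = (6*z**2) dz.
Rewriting, the integral becomes 4·∫ cos(u) du = 4·sin(u).
Substituting back, u = 2*z**3 - 2.

4*sin(2*z**3 - 2) + C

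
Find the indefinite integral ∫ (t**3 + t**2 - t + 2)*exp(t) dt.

(t**3 - 2*t**2 + 3*t - 1)*exp(t) + C

Use integration by parts with u = t**3 + t**2 - t + 2, dv = exp(t) dt, so v = exp(t).
Apply parts 3 times (tabular method): alternate signs, differentiate u down to 0, integrate dv up.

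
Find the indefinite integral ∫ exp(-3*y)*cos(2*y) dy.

2*exp(-3*y)*sin(2*y)/13 - 3*exp(-3*y)*cos(2*y)/13 + C

Let I denote the integral. Integrate by parts with u = cos(2*y), dv = exp(-3*y) dy, so v = -exp(-3*y)/3: I = -exp(-3*y)*cos(2*y)/3 − (2/3)·∫ exp(-3*y)*sin(2*y) dy.
Apply parts again with u = sin(2*y), dv = exp(-3*y) dy: ∫ exp(-3*y)*sin(2*y) dy = -exp(-3*y)*sin(2*y)/3 + (2/3)·I. Substituting back brings back I: I = 2*exp(-3*y)*sin(2*y)/9 - exp(-3*y)*cos(2*y)/3 − (4/9)·I.
Solving for I: (1 + 4/9)·I equals the remaining terms, so I = (9/13)·(2*exp(-3*y)*sin(2*y)/9 - exp(-3*y)*cos(2*y)/3).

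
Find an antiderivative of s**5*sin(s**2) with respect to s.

-s**4*cos(s**2)/2 + s**2*sin(s**2) + cos(s**2) + C

Let u = s², du = 2s ds; rewrite as (1/2)∫ u^2·sin(1u) du.
Now integrate by parts 2 times.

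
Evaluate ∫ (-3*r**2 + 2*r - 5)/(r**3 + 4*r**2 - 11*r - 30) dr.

Factor the denominator: (r - 3)*(r + 2)*(r + 5).
Partial-fraction decomposition: -15/(4*(r + 5)) + 7/(5*(r + 2)) - 13/(20*(r - 3)).
Integrate each term: A/(r−a) contributes A·log|r−a|.

-13*log(r - 3)/20 + 7*log(r + 2)/5 - 15*log(r + 5)/4 + C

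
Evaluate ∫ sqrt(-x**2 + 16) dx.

x*sqrt(-x**2 + 16)/2 + 8*asin(x/4) + C

Substitute x = 4·sin(θ), so dx = 4·cos(θ) dθ and the radical becomes sqrt(-x**2 + 16) = 4·cos(θ) by the Pythagorean identity.
Integrate the resulting trig expression in θ, then back-substitute θ = asin(x/4), sin(θ) = x/4, cos(θ) = sqrt(-x**2 + 16)/4 (absorbing any constant into C).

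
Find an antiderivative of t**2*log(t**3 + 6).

t**3*log(t**3 + 6)/3 - t**3/3 + 2*log(t**3 + 6) + C

Let u = t**3 + 6, so du = (3*t**2) dt.
The integral becomes (1/3)·∫ log(u) du; integrate by parts with u′=log(u), dv′=du.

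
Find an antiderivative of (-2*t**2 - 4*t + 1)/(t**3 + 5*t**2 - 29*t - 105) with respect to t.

Factor the denominator: (t - 5)*(t + 3)*(t + 7).
Partial-fraction decomposition: -23/(16*(t + 7)) + 5/(32*(t + 3)) - 23/(32*(t - 5)).
Integrate each term: A/(t−a) contributes A·log|t−a|.

-23*log(t - 5)/32 + 5*log(t + 3)/32 - 23*log(t + 7)/16 + C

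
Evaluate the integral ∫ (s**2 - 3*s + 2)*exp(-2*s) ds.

(-s**2 + 2*s - 1)*exp(-2*s)/2 + C

Use integration by parts with u = s**2 - 3*s + 2, dv = exp(-2*s) ds, so v = -exp(-2*s)/2.
Apply parts 2 times (tabular method): alternate signs, differentiate u down to 0, integrate dv up.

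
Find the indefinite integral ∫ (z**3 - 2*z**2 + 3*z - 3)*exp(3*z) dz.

Use integration by parts with u = z**3 - 2*z**2 + 3*z - 3, dv = exp(3*z) dz, so v = exp(3*z)/3.
Apply parts 3 times (tabular method): alternate signs, differentiate u down to 0, integrate dv up.

(3*z**3 - 9*z**2 + 15*z - 14)*exp(3*z)/9 + C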